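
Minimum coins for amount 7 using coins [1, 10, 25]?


dp[0]=0; dp[i]=1+min(dp[i-c] for c in coins)
...dp[2]=2, dp[3]=3, dp[4]=4, dp[5]=5, dp[6]=6, dp[7]=7
Minimum coins for 7 = 7


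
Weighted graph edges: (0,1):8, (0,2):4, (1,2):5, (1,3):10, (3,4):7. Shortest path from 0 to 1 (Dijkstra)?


Dijkstra from 0:
Distances: {0: 0, 1: 8, 2: 4, 3: 18, 4: 25}
Shortest distance to 1 = 8, path = [0, 1]


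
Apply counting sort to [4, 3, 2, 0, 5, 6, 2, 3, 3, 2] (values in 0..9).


Count array: [1, 0, 3, 3, 1, 1, 1, 0, 0, 0]
Reconstruct: [0, 2, 2, 2, 3, 3, 3, 4, 5, 6]


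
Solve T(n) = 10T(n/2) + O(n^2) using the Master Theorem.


a=10, b=2, c=2. log_2(10)=3.322 > c=2. Case 1: O(n^log_b(a)) = O(n^3.322)
Complexity: O(n^3.322)


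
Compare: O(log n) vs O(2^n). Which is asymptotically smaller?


logarithmic grows slower than exponential
O(log n) is asymptotically smaller; O(2^n) grows faster


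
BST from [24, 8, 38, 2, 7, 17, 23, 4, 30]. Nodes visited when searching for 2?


BST root = 24
Search for 2: compare at each node
Path: [24, 8, 2]


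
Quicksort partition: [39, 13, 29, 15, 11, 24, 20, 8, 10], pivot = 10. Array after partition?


Elements <= 10 go left of pivot.
Result: [8, 10, 29, 15, 11, 24, 20, 39, 13], pivot at index 1


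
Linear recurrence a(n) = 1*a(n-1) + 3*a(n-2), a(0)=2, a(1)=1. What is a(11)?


Build bottom-up:
...a(9)=1810, a(10)=4207, a(11)=1*4207+3*1810=9637


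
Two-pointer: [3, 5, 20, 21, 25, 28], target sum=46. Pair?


Two pointers: lo=0, hi=5
Found pair: (21, 25) summing to 46


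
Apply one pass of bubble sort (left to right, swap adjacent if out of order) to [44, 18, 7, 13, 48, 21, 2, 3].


After one pass: [18, 7, 13, 44, 21, 2, 3, 48]


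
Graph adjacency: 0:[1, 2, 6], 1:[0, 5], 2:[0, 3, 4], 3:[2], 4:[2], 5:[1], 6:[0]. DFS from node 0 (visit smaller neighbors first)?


DFS stack-based: start with [0]
Visit order: [0, 1, 5, 2, 3, 4, 6]


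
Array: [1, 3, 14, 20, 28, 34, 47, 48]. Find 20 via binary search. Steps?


Search for 20:
[0,7] mid=3 arr[3]=20
Total: 1 comparisons


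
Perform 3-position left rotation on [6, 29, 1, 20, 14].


Left rotate by 3: [20, 14, 6, 29, 1]


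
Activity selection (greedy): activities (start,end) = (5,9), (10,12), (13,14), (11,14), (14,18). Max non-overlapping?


Greedy: pick earliest-ending, then skip overlaps.
Selected (4 activities): [(5, 9), (10, 12), (13, 14), (14, 18)]


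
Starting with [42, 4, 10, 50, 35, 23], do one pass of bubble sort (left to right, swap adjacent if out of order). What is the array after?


After one pass: [4, 10, 42, 35, 23, 50]


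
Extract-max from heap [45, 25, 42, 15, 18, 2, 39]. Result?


Max = 45
Replace root with last, heapify down
Resulting heap: [42, 25, 39, 15, 18, 2]


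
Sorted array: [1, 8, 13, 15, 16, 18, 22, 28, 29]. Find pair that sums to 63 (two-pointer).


Two pointers: lo=0, hi=8
No pair sums to 63


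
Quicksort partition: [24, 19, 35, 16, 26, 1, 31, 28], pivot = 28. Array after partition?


Elements <= 28 go left of pivot.
Result: [24, 19, 16, 26, 1, 28, 31, 35], pivot at index 5


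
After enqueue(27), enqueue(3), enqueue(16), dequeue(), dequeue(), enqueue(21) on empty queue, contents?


enqueue(27) -> [27]
enqueue(3) -> [27, 3]
enqueue(16) -> [27, 3, 16]
dequeue() returns 27 -> [3, 16]
dequeue() returns 3 -> [16]
enqueue(21) -> [16, 21]
Final queue (front to back): [16, 21]


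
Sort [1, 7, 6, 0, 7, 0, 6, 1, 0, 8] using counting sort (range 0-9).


Count array: [3, 2, 0, 0, 0, 0, 2, 2, 1, 0]
Reconstruct: [0, 0, 0, 1, 1, 6, 6, 7, 7, 8]


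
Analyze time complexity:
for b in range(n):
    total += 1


Per nesting level: O(n) = O(n)
Complexity: O(n)


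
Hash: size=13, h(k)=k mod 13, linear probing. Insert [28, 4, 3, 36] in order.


Insertions: 28->slot 2; 4->slot 4; 3->slot 3; 36->slot 10
Table: [None, None, 28, 3, 4, None, None, None, None, None, 36, None, None]


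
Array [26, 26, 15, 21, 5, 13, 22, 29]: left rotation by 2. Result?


Left rotate by 2: [15, 21, 5, 13, 22, 29, 26, 26]


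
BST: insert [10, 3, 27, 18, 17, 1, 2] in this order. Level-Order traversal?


Root = 10; build tree by BST insertion.
Level-Order traversal: [10, 3, 27, 1, 18, 2, 17]


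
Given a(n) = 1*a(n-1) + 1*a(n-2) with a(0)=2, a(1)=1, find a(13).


Build bottom-up:
...a(11)=199, a(12)=322, a(13)=1*322+1*199=521


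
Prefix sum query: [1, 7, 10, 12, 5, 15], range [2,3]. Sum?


Prefix sums: [0, 1, 8, 18, 30, 35, 50]
Sum[2..3] = prefix[4] - prefix[2] = 30 - 8 = 22


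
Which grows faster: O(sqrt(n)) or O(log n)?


logarithmic grows slower than sublinear
O(log n) is asymptotically smaller; O(sqrt(n)) grows faster


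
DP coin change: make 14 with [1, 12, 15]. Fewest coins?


dp[0]=0; dp[i]=1+min(dp[i-c] for c in coins)
...dp[9]=9, dp[10]=10, dp[11]=11, dp[12]=1, dp[13]=2, dp[14]=3
Minimum coins for 14 = 3


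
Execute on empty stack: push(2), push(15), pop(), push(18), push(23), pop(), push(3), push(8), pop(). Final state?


push(2) -> [2]
push(15) -> [2, 15]
pop() returns 15 -> [2]
push(18) -> [2, 18]
push(23) -> [2, 18, 23]
pop() returns 23 -> [2, 18]
push(3) -> [2, 18, 3]
push(8) -> [2, 18, 3, 8]
pop() returns 8 -> [2, 18, 3]
Final stack (bottom to top): [2, 18, 3]


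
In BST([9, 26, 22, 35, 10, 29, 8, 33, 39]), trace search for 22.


BST root = 9
Search for 22: compare at each node
Path: [9, 26, 22]


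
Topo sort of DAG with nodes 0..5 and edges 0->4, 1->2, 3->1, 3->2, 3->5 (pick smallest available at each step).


Kahn's algorithm, process smallest node first
Order: [0, 3, 1, 2, 4, 5]


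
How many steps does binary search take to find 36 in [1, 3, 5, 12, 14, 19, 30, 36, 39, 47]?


Search for 36:
[0,9] mid=4 arr[4]=14
[5,9] mid=7 arr[7]=36
Total: 2 comparisons


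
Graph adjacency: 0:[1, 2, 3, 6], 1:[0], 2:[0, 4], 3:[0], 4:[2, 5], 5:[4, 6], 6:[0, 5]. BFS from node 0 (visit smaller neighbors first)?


BFS queue: start with [0]
Visit order: [0, 1, 2, 3, 6, 4, 5]


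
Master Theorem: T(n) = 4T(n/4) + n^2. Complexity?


a=4, b=4, c=2. log_4(4)=1 < c=2. Case 3: O(n^c) = O(n^2)
Complexity: O(n^2)


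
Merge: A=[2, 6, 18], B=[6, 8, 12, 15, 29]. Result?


Compare heads, take smaller each step.
Merged: [2, 6, 6, 8, 12, 15, 18, 29]


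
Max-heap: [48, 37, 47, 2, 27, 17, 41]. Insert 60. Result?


Append 60: [48, 37, 47, 2, 27, 17, 41, 60]
Bubble up: swap idx 7(60) with idx 3(2); swap idx 3(60) with idx 1(37); swap idx 1(60) with idx 0(48)
Result: [60, 48, 47, 37, 27, 17, 41, 2]


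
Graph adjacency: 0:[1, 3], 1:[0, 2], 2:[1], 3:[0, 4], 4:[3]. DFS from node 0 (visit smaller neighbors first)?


DFS stack-based: start with [0]
Visit order: [0, 1, 2, 3, 4]


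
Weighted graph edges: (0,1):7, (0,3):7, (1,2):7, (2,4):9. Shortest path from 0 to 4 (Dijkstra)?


Dijkstra from 0:
Distances: {0: 0, 1: 7, 2: 14, 3: 7, 4: 23}
Shortest distance to 4 = 23, path = [0, 1, 2, 4]


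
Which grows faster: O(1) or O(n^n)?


constant grows slower than n^n
O(1) is asymptotically smaller; O(n^n) grows faster


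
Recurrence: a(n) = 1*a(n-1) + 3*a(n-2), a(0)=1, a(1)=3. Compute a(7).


Build bottom-up:
...a(5)=78, a(6)=177, a(7)=1*177+3*78=411


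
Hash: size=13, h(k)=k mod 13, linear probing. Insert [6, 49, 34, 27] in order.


Insertions: 6->slot 6; 49->slot 10; 34->slot 8; 27->slot 1
Table: [None, 27, None, None, None, None, 6, None, 34, None, 49, None, None]


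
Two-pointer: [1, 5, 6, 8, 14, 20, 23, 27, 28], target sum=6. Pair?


Two pointers: lo=0, hi=8
Found pair: (1, 5) summing to 6


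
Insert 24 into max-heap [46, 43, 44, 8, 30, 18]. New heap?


Append 24: [46, 43, 44, 8, 30, 18, 24]
Bubble up: no swaps needed
Result: [46, 43, 44, 8, 30, 18, 24]


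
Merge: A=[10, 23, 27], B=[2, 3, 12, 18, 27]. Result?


Compare heads, take smaller each step.
Merged: [2, 3, 10, 12, 18, 23, 27, 27]


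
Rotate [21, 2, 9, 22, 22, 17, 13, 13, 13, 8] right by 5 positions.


Right rotate by 5: [17, 13, 13, 13, 8, 21, 2, 9, 22, 22]


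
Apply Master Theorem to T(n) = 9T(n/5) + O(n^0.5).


a=9, b=5, c=0.5. log_5(9)=1.365 > c=0.5. Case 1: O(n^log_b(a)) = O(n^1.365)
Complexity: O(n^1.365)


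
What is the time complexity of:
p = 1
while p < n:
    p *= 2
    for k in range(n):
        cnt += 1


Per nesting level: O(log n) * O(n) = O(n log n)
Complexity: O(n log n)


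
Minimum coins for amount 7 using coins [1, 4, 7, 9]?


dp[0]=0; dp[i]=1+min(dp[i-c] for c in coins)
...dp[2]=2, dp[3]=3, dp[4]=1, dp[5]=2, dp[6]=3, dp[7]=1
Minimum coins for 7 = 1


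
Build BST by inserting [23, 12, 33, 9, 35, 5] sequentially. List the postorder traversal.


Root = 23; build tree by BST insertion.
Postorder traversal: [5, 9, 12, 35, 33, 23]


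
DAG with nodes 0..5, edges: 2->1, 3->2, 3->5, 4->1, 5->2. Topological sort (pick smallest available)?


Kahn's algorithm, process smallest node first
Order: [0, 3, 4, 5, 2, 1]


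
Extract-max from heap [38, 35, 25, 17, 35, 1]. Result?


Max = 38
Replace root with last, heapify down
Resulting heap: [35, 35, 25, 17, 1]


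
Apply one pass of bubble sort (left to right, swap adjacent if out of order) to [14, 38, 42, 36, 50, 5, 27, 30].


After one pass: [14, 38, 36, 42, 5, 27, 30, 50]


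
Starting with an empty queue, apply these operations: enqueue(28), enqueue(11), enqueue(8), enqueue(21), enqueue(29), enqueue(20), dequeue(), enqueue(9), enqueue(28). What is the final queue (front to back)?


enqueue(28) -> [28]
enqueue(11) -> [28, 11]
enqueue(8) -> [28, 11, 8]
enqueue(21) -> [28, 11, 8, 21]
enqueue(29) -> [28, 11, 8, 21, 29]
enqueue(20) -> [28, 11, 8, 21, 29, 20]
dequeue() returns 28 -> [11, 8, 21, 29, 20]
enqueue(9) -> [11, 8, 21, 29, 20, 9]
enqueue(28) -> [11, 8, 21, 29, 20, 9, 28]
Final queue (front to back): [11, 8, 21, 29, 20, 9, 28]


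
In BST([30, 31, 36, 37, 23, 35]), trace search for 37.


BST root = 30
Search for 37: compare at each node
Path: [30, 31, 36, 37]


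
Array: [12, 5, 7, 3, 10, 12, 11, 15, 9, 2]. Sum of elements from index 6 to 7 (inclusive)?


Prefix sums: [0, 12, 17, 24, 27, 37, 49, 60, 75, 84, 86]
Sum[6..7] = prefix[8] - prefix[6] = 75 - 49 = 26


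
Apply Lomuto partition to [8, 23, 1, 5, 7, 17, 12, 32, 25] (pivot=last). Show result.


Elements <= 25 go left of pivot.
Result: [8, 23, 1, 5, 7, 17, 12, 25, 32], pivot at index 7


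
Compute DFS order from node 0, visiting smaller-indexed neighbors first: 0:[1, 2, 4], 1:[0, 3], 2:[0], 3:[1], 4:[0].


DFS stack-based: start with [0]
Visit order: [0, 1, 3, 2, 4]


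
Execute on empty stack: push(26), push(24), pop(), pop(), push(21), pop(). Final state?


push(26) -> [26]
push(24) -> [26, 24]
pop() returns 24 -> [26]
pop() returns 26 -> []
push(21) -> [21]
pop() returns 21 -> []
Final stack (bottom to top): []


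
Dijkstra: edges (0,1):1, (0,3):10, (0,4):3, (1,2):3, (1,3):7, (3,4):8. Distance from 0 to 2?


Dijkstra from 0:
Distances: {0: 0, 1: 1, 2: 4, 3: 8, 4: 3}
Shortest distance to 2 = 4, path = [0, 1, 2]


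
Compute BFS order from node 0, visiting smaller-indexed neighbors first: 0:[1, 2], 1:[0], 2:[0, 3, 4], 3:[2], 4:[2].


BFS queue: start with [0]
Visit order: [0, 1, 2, 3, 4]


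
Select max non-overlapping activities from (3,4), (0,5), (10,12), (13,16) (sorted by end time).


Greedy: pick earliest-ending, then skip overlaps.
Selected (3 activities): [(3, 4), (10, 12), (13, 16)]


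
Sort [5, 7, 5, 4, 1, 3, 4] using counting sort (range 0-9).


Count array: [0, 1, 0, 1, 2, 2, 0, 1, 0, 0]
Reconstruct: [1, 3, 4, 4, 5, 5, 7]


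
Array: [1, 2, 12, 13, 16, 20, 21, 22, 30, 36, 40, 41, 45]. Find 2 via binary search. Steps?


Search for 2:
[0,12] mid=6 arr[6]=21
[0,5] mid=2 arr[2]=12
[0,1] mid=0 arr[0]=1
[1,1] mid=1 arr[1]=2
Total: 4 comparisons


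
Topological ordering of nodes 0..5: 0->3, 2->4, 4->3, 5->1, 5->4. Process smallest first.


Kahn's algorithm, process smallest node first
Order: [0, 2, 5, 1, 4, 3]


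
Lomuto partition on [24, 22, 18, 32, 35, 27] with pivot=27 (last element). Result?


Elements <= 27 go left of pivot.
Result: [24, 22, 18, 27, 35, 32], pivot at index 3


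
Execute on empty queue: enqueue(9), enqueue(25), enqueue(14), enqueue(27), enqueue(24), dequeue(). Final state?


enqueue(9) -> [9]
enqueue(25) -> [9, 25]
enqueue(14) -> [9, 25, 14]
enqueue(27) -> [9, 25, 14, 27]
enqueue(24) -> [9, 25, 14, 27, 24]
dequeue() returns 9 -> [25, 14, 27, 24]
Final queue (front to back): [25, 14, 27, 24]


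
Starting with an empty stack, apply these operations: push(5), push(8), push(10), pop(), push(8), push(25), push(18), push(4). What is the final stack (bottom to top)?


push(5) -> [5]
push(8) -> [5, 8]
push(10) -> [5, 8, 10]
pop() returns 10 -> [5, 8]
push(8) -> [5, 8, 8]
push(25) -> [5, 8, 8, 25]
push(18) -> [5, 8, 8, 25, 18]
push(4) -> [5, 8, 8, 25, 18, 4]
Final stack (bottom to top): [5, 8, 8, 25, 18, 4]


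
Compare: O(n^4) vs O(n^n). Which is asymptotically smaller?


quartic grows slower than n^n
O(n^4) is asymptotically smaller; O(n^n) grows faster


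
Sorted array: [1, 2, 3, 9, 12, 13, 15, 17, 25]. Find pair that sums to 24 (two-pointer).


Two pointers: lo=0, hi=8
Found pair: (9, 15) summing to 24


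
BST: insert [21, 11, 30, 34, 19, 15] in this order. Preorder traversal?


Root = 21; build tree by BST insertion.
Preorder traversal: [21, 11, 19, 15, 30, 34]


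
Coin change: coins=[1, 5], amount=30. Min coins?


dp[0]=0; dp[i]=1+min(dp[i-c] for c in coins)
...dp[25]=5, dp[26]=6, dp[27]=7, dp[28]=8, dp[29]=9, dp[30]=6
Minimum coins for 30 = 6


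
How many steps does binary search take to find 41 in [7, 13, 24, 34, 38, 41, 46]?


Search for 41:
[0,6] mid=3 arr[3]=34
[4,6] mid=5 arr[5]=41
Total: 2 comparisons


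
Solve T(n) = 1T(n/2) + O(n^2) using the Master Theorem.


a=1, b=2, c=2. log_2(1)=0 < c=2. Case 3: O(n^c) = O(n^2)
Complexity: O(n^2)


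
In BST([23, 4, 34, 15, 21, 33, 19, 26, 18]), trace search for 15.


BST root = 23
Search for 15: compare at each node
Path: [23, 4, 15]


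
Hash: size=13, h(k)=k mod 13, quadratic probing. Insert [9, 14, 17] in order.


Insertions: 9->slot 9; 14->slot 1; 17->slot 4
Table: [None, 14, None, None, 17, None, None, None, None, 9, None, None, None]


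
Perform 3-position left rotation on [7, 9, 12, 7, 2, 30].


Left rotate by 3: [7, 2, 30, 7, 9, 12]


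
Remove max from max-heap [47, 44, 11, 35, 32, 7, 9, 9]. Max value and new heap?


Max = 47
Replace root with last, heapify down
Resulting heap: [44, 35, 11, 9, 32, 7, 9]


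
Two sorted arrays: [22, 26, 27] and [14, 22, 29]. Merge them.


Compare heads, take smaller each step.
Merged: [14, 22, 22, 26, 27, 29]


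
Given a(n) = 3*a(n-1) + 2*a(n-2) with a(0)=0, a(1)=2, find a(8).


Build bottom-up:
...a(6)=990, a(7)=3526, a(8)=3*3526+2*990=12558


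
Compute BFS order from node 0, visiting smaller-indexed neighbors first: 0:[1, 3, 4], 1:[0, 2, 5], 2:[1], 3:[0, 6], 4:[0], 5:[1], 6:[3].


BFS queue: start with [0]
Visit order: [0, 1, 3, 4, 2, 5, 6]


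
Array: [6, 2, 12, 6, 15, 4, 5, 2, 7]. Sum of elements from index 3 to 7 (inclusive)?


Prefix sums: [0, 6, 8, 20, 26, 41, 45, 50, 52, 59]
Sum[3..7] = prefix[8] - prefix[3] = 52 - 20 = 32


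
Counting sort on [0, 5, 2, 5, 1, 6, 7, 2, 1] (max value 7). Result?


Count array: [1, 2, 2, 0, 0, 2, 1, 1]
Reconstruct: [0, 1, 1, 2, 2, 5, 5, 6, 7]


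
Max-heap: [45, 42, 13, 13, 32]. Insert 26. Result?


Append 26: [45, 42, 13, 13, 32, 26]
Bubble up: swap idx 5(26) with idx 2(13)
Result: [45, 42, 26, 13, 32, 13]


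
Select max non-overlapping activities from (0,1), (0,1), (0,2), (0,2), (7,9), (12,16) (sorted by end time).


Greedy: pick earliest-ending, then skip overlaps.
Selected (3 activities): [(0, 1), (7, 9), (12, 16)]


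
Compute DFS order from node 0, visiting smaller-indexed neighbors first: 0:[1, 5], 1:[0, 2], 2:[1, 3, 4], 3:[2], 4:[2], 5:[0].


DFS stack-based: start with [0]
Visit order: [0, 1, 2, 3, 4, 5]


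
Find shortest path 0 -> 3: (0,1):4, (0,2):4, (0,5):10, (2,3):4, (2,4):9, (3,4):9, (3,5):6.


Dijkstra from 0:
Distances: {0: 0, 1: 4, 2: 4, 3: 8, 4: 13, 5: 10}
Shortest distance to 3 = 8, path = [0, 2, 3]


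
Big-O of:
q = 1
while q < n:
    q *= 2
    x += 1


Per nesting level: O(log n) = O(log n)
Complexity: O(log n)


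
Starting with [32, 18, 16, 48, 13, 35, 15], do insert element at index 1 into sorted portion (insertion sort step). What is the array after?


After one pass: [18, 32, 16, 48, 13, 35, 15]


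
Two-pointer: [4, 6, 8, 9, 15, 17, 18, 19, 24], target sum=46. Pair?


Two pointers: lo=0, hi=8
No pair sums to 46


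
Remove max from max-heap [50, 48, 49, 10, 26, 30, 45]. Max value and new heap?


Max = 50
Replace root with last, heapify down
Resulting heap: [49, 48, 45, 10, 26, 30]


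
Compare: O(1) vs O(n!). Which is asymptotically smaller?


constant grows slower than factorial
O(1) is asymptotically smaller; O(n!) grows faster


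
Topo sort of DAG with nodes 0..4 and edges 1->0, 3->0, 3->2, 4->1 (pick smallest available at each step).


Kahn's algorithm, process smallest node first
Order: [3, 2, 4, 1, 0]


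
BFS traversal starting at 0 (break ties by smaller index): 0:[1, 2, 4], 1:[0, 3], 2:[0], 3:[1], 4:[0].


BFS queue: start with [0]
Visit order: [0, 1, 2, 4, 3]


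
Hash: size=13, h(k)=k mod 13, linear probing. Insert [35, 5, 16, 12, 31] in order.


Insertions: 35->slot 9; 5->slot 5; 16->slot 3; 12->slot 12; 31->slot 6
Table: [None, None, None, 16, None, 5, 31, None, None, 35, None, None, 12]


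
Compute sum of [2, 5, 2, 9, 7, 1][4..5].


Prefix sums: [0, 2, 7, 9, 18, 25, 26]
Sum[4..5] = prefix[6] - prefix[4] = 26 - 18 = 8


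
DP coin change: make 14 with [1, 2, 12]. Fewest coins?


dp[0]=0; dp[i]=1+min(dp[i-c] for c in coins)
...dp[9]=5, dp[10]=5, dp[11]=6, dp[12]=1, dp[13]=2, dp[14]=2
Minimum coins for 14 = 2


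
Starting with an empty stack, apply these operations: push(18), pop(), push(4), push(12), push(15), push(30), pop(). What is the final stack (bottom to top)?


push(18) -> [18]
pop() returns 18 -> []
push(4) -> [4]
push(12) -> [4, 12]
push(15) -> [4, 12, 15]
push(30) -> [4, 12, 15, 30]
pop() returns 30 -> [4, 12, 15]
Final stack (bottom to top): [4, 12, 15]


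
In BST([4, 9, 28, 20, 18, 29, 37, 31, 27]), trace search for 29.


BST root = 4
Search for 29: compare at each node
Path: [4, 9, 28, 29]


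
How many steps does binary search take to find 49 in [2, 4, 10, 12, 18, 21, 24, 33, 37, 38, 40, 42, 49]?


Search for 49:
[0,12] mid=6 arr[6]=24
[7,12] mid=9 arr[9]=38
[10,12] mid=11 arr[11]=42
[12,12] mid=12 arr[12]=49
Total: 4 comparisons


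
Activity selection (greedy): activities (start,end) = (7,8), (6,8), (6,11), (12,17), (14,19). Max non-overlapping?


Greedy: pick earliest-ending, then skip overlaps.
Selected (2 activities): [(7, 8), (12, 17)]


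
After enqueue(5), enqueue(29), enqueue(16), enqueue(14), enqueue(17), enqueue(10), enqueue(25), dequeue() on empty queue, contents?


enqueue(5) -> [5]
enqueue(29) -> [5, 29]
enqueue(16) -> [5, 29, 16]
enqueue(14) -> [5, 29, 16, 14]
enqueue(17) -> [5, 29, 16, 14, 17]
enqueue(10) -> [5, 29, 16, 14, 17, 10]
enqueue(25) -> [5, 29, 16, 14, 17, 10, 25]
dequeue() returns 5 -> [29, 16, 14, 17, 10, 25]
Final queue (front to back): [29, 16, 14, 17, 10, 25]


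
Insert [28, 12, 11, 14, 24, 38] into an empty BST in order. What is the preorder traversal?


Root = 28; build tree by BST insertion.
Preorder traversal: [28, 12, 11, 14, 24, 38]


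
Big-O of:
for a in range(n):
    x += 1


Per nesting level: O(n) = O(n)
Complexity: O(n)


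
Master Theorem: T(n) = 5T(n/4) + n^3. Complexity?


a=5, b=4, c=3. log_4(5)=1.161 < c=3. Case 3: O(n^c) = O(n^3)
Complexity: O(n^3)


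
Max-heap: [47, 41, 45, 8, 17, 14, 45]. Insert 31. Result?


Append 31: [47, 41, 45, 8, 17, 14, 45, 31]
Bubble up: swap idx 7(31) with idx 3(8)
Result: [47, 41, 45, 31, 17, 14, 45, 8]


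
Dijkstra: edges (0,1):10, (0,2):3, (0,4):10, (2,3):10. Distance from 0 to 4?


Dijkstra from 0:
Distances: {0: 0, 1: 10, 2: 3, 3: 13, 4: 10}
Shortest distance to 4 = 10, path = [0, 4]


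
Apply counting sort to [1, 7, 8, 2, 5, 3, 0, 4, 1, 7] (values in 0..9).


Count array: [1, 2, 1, 1, 1, 1, 0, 2, 1, 0]
Reconstruct: [0, 1, 1, 2, 3, 4, 5, 7, 7, 8]


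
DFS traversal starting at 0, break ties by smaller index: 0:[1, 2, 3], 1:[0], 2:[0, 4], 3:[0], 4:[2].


DFS stack-based: start with [0]
Visit order: [0, 1, 2, 4, 3]


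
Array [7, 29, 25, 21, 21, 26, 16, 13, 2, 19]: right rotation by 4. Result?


Right rotate by 4: [16, 13, 2, 19, 7, 29, 25, 21, 21, 26]


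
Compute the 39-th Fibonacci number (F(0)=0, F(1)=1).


F(n)=F(n-1)+F(n-2)
...F(37)=24157817, F(38)=39088169, F(39)=63245986


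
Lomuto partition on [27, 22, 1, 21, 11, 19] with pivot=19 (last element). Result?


Elements <= 19 go left of pivot.
Result: [1, 11, 19, 21, 22, 27], pivot at index 2


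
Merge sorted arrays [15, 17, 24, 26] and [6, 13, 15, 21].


Compare heads, take smaller each step.
Merged: [6, 13, 15, 15, 17, 21, 24, 26]


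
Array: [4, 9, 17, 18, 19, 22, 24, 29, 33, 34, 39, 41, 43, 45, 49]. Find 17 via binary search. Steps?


Search for 17:
[0,14] mid=7 arr[7]=29
[0,6] mid=3 arr[3]=18
[0,2] mid=1 arr[1]=9
[2,2] mid=2 arr[2]=17
Total: 4 comparisons


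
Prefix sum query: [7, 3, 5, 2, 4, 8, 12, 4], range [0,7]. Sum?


Prefix sums: [0, 7, 10, 15, 17, 21, 29, 41, 45]
Sum[0..7] = prefix[8] - prefix[0] = 45 - 0 = 45


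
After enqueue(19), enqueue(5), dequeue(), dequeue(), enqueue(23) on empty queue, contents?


enqueue(19) -> [19]
enqueue(5) -> [19, 5]
dequeue() returns 19 -> [5]
dequeue() returns 5 -> []
enqueue(23) -> [23]
Final queue (front to back): [23]


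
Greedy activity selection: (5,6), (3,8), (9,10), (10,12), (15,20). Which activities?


Greedy: pick earliest-ending, then skip overlaps.
Selected (4 activities): [(5, 6), (9, 10), (10, 12), (15, 20)]


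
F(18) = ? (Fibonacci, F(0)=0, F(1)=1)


F(n)=F(n-1)+F(n-2)
...F(16)=987, F(17)=1597, F(18)=2584


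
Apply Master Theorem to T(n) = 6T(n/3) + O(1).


a=6, b=3, c=0. log_3(6)=1.631 > c=0. Case 1: O(n^log_b(a)) = O(n^1.631)
Complexity: O(n^1.631)


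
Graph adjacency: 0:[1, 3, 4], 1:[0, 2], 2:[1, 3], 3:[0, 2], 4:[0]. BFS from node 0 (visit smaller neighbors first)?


BFS queue: start with [0]
Visit order: [0, 1, 3, 4, 2]


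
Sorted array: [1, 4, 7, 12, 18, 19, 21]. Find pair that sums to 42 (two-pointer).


Two pointers: lo=0, hi=6
No pair sums to 42


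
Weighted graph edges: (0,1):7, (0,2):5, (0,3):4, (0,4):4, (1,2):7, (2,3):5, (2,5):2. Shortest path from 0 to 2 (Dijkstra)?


Dijkstra from 0:
Distances: {0: 0, 1: 7, 2: 5, 3: 4, 4: 4, 5: 7}
Shortest distance to 2 = 5, path = [0, 2]


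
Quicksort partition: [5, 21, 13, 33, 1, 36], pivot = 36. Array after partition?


Elements <= 36 go left of pivot.
Result: [5, 21, 13, 33, 1, 36], pivot at index 5


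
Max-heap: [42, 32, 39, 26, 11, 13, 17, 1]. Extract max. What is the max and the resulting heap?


Max = 42
Replace root with last, heapify down
Resulting heap: [39, 32, 17, 26, 11, 13, 1]


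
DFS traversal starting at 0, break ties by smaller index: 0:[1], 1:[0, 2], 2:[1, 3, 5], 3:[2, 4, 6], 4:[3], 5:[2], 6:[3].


DFS stack-based: start with [0]
Visit order: [0, 1, 2, 3, 4, 6, 5]


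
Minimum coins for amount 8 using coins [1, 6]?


dp[0]=0; dp[i]=1+min(dp[i-c] for c in coins)
...dp[3]=3, dp[4]=4, dp[5]=5, dp[6]=1, dp[7]=2, dp[8]=3
Minimum coins for 8 = 3


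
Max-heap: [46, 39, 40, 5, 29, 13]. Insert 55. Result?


Append 55: [46, 39, 40, 5, 29, 13, 55]
Bubble up: swap idx 6(55) with idx 2(40); swap idx 2(55) with idx 0(46)
Result: [55, 39, 46, 5, 29, 13, 40]


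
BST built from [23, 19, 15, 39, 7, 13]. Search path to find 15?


BST root = 23
Search for 15: compare at each node
Path: [23, 19, 15]


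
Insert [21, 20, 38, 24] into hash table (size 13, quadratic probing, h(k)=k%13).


Insertions: 21->slot 8; 20->slot 7; 38->slot 12; 24->slot 11
Table: [None, None, None, None, None, None, None, 20, 21, None, None, 24, 38]


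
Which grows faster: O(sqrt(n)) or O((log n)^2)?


polylogarithmic grows slower than sublinear
O((log n)^2) is asymptotically smaller; O(sqrt(n)) grows faster


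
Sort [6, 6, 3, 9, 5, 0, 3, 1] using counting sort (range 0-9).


Count array: [1, 1, 0, 2, 0, 1, 2, 0, 0, 1]
Reconstruct: [0, 1, 3, 3, 5, 6, 6, 9]


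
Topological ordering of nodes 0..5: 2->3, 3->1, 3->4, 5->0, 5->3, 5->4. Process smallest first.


Kahn's algorithm, process smallest node first
Order: [2, 5, 0, 3, 1, 4]


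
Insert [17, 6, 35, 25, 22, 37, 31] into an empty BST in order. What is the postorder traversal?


Root = 17; build tree by BST insertion.
Postorder traversal: [6, 22, 31, 25, 37, 35, 17]


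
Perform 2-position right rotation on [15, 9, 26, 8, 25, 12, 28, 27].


Right rotate by 2: [28, 27, 15, 9, 26, 8, 25, 12]


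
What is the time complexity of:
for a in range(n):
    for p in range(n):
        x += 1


Per nesting level: O(n) * O(n) = O(n^2)
Complexity: O(n^2)


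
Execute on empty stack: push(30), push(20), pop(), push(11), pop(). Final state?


push(30) -> [30]
push(20) -> [30, 20]
pop() returns 20 -> [30]
push(11) -> [30, 11]
pop() returns 11 -> [30]
Final stack (bottom to top): [30]


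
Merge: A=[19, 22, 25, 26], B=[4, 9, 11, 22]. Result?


Compare heads, take smaller each step.
Merged: [4, 9, 11, 19, 22, 22, 25, 26]


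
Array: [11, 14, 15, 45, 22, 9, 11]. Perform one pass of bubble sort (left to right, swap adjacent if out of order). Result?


After one pass: [11, 14, 15, 22, 9, 11, 45]


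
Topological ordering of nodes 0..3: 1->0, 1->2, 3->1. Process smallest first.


Kahn's algorithm, process smallest node first
Order: [3, 1, 0, 2]


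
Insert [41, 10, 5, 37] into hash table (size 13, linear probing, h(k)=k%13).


Insertions: 41->slot 2; 10->slot 10; 5->slot 5; 37->slot 11
Table: [None, None, 41, None, None, 5, None, None, None, None, 10, 37, None]


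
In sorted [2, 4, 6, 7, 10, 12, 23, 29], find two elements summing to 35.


Two pointers: lo=0, hi=7
Found pair: (6, 29) summing to 35


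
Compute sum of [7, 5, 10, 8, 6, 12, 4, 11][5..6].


Prefix sums: [0, 7, 12, 22, 30, 36, 48, 52, 63]
Sum[5..6] = prefix[7] - prefix[5] = 52 - 36 = 16


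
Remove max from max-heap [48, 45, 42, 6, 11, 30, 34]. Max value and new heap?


Max = 48
Replace root with last, heapify down
Resulting heap: [45, 34, 42, 6, 11, 30]


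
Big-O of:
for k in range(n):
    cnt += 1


Per nesting level: O(n) = O(n)
Complexity: O(n)


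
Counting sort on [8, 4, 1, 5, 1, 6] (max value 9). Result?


Count array: [0, 2, 0, 0, 1, 1, 1, 0, 1, 0]
Reconstruct: [1, 1, 4, 5, 6, 8]


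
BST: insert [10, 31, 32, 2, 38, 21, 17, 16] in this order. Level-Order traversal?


Root = 10; build tree by BST insertion.
Level-Order traversal: [10, 2, 31, 21, 32, 17, 38, 16]


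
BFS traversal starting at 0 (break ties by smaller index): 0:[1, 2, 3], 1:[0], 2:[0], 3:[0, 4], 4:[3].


BFS queue: start with [0]
Visit order: [0, 1, 2, 3, 4]


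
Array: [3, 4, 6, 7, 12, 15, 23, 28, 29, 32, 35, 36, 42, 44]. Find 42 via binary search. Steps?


Search for 42:
[0,13] mid=6 arr[6]=23
[7,13] mid=10 arr[10]=35
[11,13] mid=12 arr[12]=42
Total: 3 comparisons


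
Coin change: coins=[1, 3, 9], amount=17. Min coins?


dp[0]=0; dp[i]=1+min(dp[i-c] for c in coins)
...dp[12]=2, dp[13]=3, dp[14]=4, dp[15]=3, dp[16]=4, dp[17]=5
Minimum coins for 17 = 5


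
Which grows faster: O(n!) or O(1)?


constant grows slower than factorial
O(1) is asymptotically smaller; O(n!) grows faster


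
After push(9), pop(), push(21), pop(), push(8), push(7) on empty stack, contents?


push(9) -> [9]
pop() returns 9 -> []
push(21) -> [21]
pop() returns 21 -> []
push(8) -> [8]
push(7) -> [8, 7]
Final stack (bottom to top): [8, 7]


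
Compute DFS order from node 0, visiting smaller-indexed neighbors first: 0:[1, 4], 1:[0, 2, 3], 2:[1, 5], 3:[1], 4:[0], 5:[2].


DFS stack-based: start with [0]
Visit order: [0, 1, 2, 5, 3, 4]


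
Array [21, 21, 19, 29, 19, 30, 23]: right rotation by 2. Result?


Right rotate by 2: [30, 23, 21, 21, 19, 29, 19]


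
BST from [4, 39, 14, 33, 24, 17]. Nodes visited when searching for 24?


BST root = 4
Search for 24: compare at each node
Path: [4, 39, 14, 33, 24]


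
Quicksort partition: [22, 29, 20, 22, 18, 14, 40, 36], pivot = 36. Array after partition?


Elements <= 36 go left of pivot.
Result: [22, 29, 20, 22, 18, 14, 36, 40], pivot at index 6


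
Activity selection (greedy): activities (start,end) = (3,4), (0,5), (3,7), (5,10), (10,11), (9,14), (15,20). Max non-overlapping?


Greedy: pick earliest-ending, then skip overlaps.
Selected (4 activities): [(3, 4), (5, 10), (10, 11), (15, 20)]


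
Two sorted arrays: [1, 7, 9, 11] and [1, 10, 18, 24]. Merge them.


Compare heads, take smaller each step.
Merged: [1, 1, 7, 9, 10, 11, 18, 24]


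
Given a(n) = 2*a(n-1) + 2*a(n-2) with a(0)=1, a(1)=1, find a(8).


Build bottom-up:
...a(6)=208, a(7)=568, a(8)=2*568+2*208=1552


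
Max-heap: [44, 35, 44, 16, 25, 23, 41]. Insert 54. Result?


Append 54: [44, 35, 44, 16, 25, 23, 41, 54]
Bubble up: swap idx 7(54) with idx 3(16); swap idx 3(54) with idx 1(35); swap idx 1(54) with idx 0(44)
Result: [54, 44, 44, 35, 25, 23, 41, 16]


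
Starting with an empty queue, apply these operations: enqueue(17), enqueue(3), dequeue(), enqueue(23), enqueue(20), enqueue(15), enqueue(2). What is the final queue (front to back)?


enqueue(17) -> [17]
enqueue(3) -> [17, 3]
dequeue() returns 17 -> [3]
enqueue(23) -> [3, 23]
enqueue(20) -> [3, 23, 20]
enqueue(15) -> [3, 23, 20, 15]
enqueue(2) -> [3, 23, 20, 15, 2]
Final queue (front to back): [3, 23, 20, 15, 2]


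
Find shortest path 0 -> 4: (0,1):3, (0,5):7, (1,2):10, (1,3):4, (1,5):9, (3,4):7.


Dijkstra from 0:
Distances: {0: 0, 1: 3, 2: 13, 3: 7, 4: 14, 5: 7}
Shortest distance to 4 = 14, path = [0, 1, 3, 4]


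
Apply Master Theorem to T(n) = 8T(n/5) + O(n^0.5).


a=8, b=5, c=0.5. log_5(8)=1.292 > c=0.5. Case 1: O(n^log_b(a)) = O(n^1.292)
Complexity: O(n^1.292)


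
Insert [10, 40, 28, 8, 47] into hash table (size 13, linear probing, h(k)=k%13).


Insertions: 10->slot 10; 40->slot 1; 28->slot 2; 8->slot 8; 47->slot 9
Table: [None, 40, 28, None, None, None, None, None, 8, 47, 10, None, None]


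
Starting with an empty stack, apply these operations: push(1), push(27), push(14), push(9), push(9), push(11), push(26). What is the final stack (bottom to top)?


push(1) -> [1]
push(27) -> [1, 27]
push(14) -> [1, 27, 14]
push(9) -> [1, 27, 14, 9]
push(9) -> [1, 27, 14, 9, 9]
push(11) -> [1, 27, 14, 9, 9, 11]
push(26) -> [1, 27, 14, 9, 9, 11, 26]
Final stack (bottom to top): [1, 27, 14, 9, 9, 11, 26]


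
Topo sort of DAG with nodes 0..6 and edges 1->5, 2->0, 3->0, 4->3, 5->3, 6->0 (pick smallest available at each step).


Kahn's algorithm, process smallest node first
Order: [1, 2, 4, 5, 3, 6, 0]


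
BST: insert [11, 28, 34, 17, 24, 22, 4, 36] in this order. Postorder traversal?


Root = 11; build tree by BST insertion.
Postorder traversal: [4, 22, 24, 17, 36, 34, 28, 11]


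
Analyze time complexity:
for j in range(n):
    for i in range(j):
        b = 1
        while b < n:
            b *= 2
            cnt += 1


Per nesting level: O(n) * O(n) [triangular over j] * O(log n) = O(n^2 log n)
Complexity: O(n^2 log n)


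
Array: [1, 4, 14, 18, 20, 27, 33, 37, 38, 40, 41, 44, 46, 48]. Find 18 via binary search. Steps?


Search for 18:
[0,13] mid=6 arr[6]=33
[0,5] mid=2 arr[2]=14
[3,5] mid=4 arr[4]=20
[3,3] mid=3 arr[3]=18
Total: 4 comparisons


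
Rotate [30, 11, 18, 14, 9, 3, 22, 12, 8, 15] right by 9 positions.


Right rotate by 9: [11, 18, 14, 9, 3, 22, 12, 8, 15, 30]


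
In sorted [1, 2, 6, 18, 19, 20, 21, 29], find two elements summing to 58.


Two pointers: lo=0, hi=7
No pair sums to 58


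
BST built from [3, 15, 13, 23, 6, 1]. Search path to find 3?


BST root = 3
Search for 3: compare at each node
Path: [3]


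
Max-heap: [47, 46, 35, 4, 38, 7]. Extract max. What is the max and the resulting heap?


Max = 47
Replace root with last, heapify down
Resulting heap: [46, 38, 35, 4, 7]


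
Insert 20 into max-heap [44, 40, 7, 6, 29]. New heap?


Append 20: [44, 40, 7, 6, 29, 20]
Bubble up: swap idx 5(20) with idx 2(7)
Result: [44, 40, 20, 6, 29, 7]


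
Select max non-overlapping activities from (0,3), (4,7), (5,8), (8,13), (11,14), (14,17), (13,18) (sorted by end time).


Greedy: pick earliest-ending, then skip overlaps.
Selected (4 activities): [(0, 3), (4, 7), (8, 13), (14, 17)]


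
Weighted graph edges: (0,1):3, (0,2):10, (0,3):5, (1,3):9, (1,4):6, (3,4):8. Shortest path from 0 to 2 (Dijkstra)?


Dijkstra from 0:
Distances: {0: 0, 1: 3, 2: 10, 3: 5, 4: 9}
Shortest distance to 2 = 10, path = [0, 2]


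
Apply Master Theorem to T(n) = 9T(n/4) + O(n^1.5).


a=9, b=4, c=1.5. log_4(9)=1.585 > c=1.5. Case 1: O(n^log_b(a)) = O(n^1.585)
Complexity: O(n^1.585)


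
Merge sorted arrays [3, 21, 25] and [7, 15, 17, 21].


Compare heads, take smaller each step.
Merged: [3, 7, 15, 17, 21, 21, 25]


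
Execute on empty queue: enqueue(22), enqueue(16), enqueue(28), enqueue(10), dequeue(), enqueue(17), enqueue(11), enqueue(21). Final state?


enqueue(22) -> [22]
enqueue(16) -> [22, 16]
enqueue(28) -> [22, 16, 28]
enqueue(10) -> [22, 16, 28, 10]
dequeue() returns 22 -> [16, 28, 10]
enqueue(17) -> [16, 28, 10, 17]
enqueue(11) -> [16, 28, 10, 17, 11]
enqueue(21) -> [16, 28, 10, 17, 11, 21]
Final queue (front to back): [16, 28, 10, 17, 11, 21]


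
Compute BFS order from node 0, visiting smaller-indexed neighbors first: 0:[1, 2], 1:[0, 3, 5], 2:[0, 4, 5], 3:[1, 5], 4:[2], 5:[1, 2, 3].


BFS queue: start with [0]
Visit order: [0, 1, 2, 3, 5, 4]


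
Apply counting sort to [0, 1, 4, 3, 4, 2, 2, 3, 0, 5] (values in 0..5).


Count array: [2, 1, 2, 2, 2, 1]
Reconstruct: [0, 0, 1, 2, 2, 3, 3, 4, 4, 5]


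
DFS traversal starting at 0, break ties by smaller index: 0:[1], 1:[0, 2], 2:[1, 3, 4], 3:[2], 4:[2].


DFS stack-based: start with [0]
Visit order: [0, 1, 2, 3, 4]


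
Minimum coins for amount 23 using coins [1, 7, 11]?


dp[0]=0; dp[i]=1+min(dp[i-c] for c in coins)
...dp[18]=2, dp[19]=3, dp[20]=4, dp[21]=3, dp[22]=2, dp[23]=3
Minimum coins for 23 = 3


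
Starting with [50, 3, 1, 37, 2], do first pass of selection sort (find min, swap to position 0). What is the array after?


After one pass: [1, 3, 50, 37, 2]


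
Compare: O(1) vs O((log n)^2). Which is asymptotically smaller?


constant grows slower than polylogarithmic
O(1) is asymptotically smaller; O((log n)^2) grows faster


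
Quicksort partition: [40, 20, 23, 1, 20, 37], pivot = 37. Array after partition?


Elements <= 37 go left of pivot.
Result: [20, 23, 1, 20, 37, 40], pivot at index 4


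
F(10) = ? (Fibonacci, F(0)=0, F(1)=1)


F(n)=F(n-1)+F(n-2)
...F(8)=21, F(9)=34, F(10)=55


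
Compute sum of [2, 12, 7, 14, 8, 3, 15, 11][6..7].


Prefix sums: [0, 2, 14, 21, 35, 43, 46, 61, 72]
Sum[6..7] = prefix[8] - prefix[6] = 72 - 46 = 26


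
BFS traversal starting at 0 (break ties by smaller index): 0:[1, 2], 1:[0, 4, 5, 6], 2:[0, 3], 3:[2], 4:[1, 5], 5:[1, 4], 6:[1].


BFS queue: start with [0]
Visit order: [0, 1, 2, 4, 5, 6, 3]


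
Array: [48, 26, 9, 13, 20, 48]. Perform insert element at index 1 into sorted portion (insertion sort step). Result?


After one pass: [26, 48, 9, 13, 20, 48]


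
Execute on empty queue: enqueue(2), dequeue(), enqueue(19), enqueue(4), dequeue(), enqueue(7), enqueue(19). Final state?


enqueue(2) -> [2]
dequeue() returns 2 -> []
enqueue(19) -> [19]
enqueue(4) -> [19, 4]
dequeue() returns 19 -> [4]
enqueue(7) -> [4, 7]
enqueue(19) -> [4, 7, 19]
Final queue (front to back): [4, 7, 19]


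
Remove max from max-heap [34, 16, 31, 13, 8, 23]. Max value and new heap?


Max = 34
Replace root with last, heapify down
Resulting heap: [31, 16, 23, 13, 8]


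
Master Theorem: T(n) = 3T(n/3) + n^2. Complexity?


a=3, b=3, c=2. log_3(3)=1 < c=2. Case 3: O(n^c) = O(n^2)
Complexity: O(n^2)


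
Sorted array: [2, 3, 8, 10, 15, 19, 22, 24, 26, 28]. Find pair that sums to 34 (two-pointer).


Two pointers: lo=0, hi=9
Found pair: (8, 26) summing to 34


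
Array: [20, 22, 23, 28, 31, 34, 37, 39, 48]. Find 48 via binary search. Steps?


Search for 48:
[0,8] mid=4 arr[4]=31
[5,8] mid=6 arr[6]=37
[7,8] mid=7 arr[7]=39
[8,8] mid=8 arr[8]=48
Total: 4 comparisons


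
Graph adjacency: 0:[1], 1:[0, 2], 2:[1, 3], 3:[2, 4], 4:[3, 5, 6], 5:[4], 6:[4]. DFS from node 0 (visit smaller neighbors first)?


DFS stack-based: start with [0]
Visit order: [0, 1, 2, 3, 4, 5, 6]


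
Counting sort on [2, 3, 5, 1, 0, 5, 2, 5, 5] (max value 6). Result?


Count array: [1, 1, 2, 1, 0, 4, 0]
Reconstruct: [0, 1, 2, 2, 3, 5, 5, 5, 5]


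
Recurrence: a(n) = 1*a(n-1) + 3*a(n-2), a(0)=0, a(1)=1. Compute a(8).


Build bottom-up:
...a(6)=40, a(7)=97, a(8)=1*97+3*40=217


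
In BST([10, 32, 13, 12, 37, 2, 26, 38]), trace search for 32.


BST root = 10
Search for 32: compare at each node
Path: [10, 32]


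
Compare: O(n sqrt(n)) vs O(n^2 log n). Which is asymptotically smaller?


n^1.5 grows slower than n^2 log n
O(n sqrt(n)) is asymptotically smaller; O(n^2 log n) grows faster


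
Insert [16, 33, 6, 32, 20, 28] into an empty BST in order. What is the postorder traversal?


Root = 16; build tree by BST insertion.
Postorder traversal: [6, 28, 20, 32, 33, 16]


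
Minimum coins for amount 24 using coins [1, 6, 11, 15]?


dp[0]=0; dp[i]=1+min(dp[i-c] for c in coins)
...dp[19]=4, dp[20]=5, dp[21]=2, dp[22]=2, dp[23]=3, dp[24]=4
Minimum coins for 24 = 4


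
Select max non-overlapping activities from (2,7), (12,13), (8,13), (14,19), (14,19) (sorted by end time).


Greedy: pick earliest-ending, then skip overlaps.
Selected (3 activities): [(2, 7), (12, 13), (14, 19)]


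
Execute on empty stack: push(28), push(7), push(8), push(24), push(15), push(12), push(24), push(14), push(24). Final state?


push(28) -> [28]
push(7) -> [28, 7]
push(8) -> [28, 7, 8]
push(24) -> [28, 7, 8, 24]
push(15) -> [28, 7, 8, 24, 15]
push(12) -> [28, 7, 8, 24, 15, 12]
push(24) -> [28, 7, 8, 24, 15, 12, 24]
push(14) -> [28, 7, 8, 24, 15, 12, 24, 14]
push(24) -> [28, 7, 8, 24, 15, 12, 24, 14, 24]
Final stack (bottom to top): [28, 7, 8, 24, 15, 12, 24, 14, 24]


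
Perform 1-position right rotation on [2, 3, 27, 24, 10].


Right rotate by 1: [10, 2, 3, 27, 24]


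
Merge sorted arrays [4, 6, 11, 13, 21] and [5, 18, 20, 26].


Compare heads, take smaller each step.
Merged: [4, 5, 6, 11, 13, 18, 20, 21, 26]


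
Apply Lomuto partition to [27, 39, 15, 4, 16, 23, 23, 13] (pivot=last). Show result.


Elements <= 13 go left of pivot.
Result: [4, 13, 15, 27, 16, 23, 23, 39], pivot at index 1


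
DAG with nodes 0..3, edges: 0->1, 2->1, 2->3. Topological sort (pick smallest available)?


Kahn's algorithm, process smallest node first
Order: [0, 2, 1, 3]


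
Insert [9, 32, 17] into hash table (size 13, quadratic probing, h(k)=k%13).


Insertions: 9->slot 9; 32->slot 6; 17->slot 4
Table: [None, None, None, None, 17, None, 32, None, None, 9, None, None, None]
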